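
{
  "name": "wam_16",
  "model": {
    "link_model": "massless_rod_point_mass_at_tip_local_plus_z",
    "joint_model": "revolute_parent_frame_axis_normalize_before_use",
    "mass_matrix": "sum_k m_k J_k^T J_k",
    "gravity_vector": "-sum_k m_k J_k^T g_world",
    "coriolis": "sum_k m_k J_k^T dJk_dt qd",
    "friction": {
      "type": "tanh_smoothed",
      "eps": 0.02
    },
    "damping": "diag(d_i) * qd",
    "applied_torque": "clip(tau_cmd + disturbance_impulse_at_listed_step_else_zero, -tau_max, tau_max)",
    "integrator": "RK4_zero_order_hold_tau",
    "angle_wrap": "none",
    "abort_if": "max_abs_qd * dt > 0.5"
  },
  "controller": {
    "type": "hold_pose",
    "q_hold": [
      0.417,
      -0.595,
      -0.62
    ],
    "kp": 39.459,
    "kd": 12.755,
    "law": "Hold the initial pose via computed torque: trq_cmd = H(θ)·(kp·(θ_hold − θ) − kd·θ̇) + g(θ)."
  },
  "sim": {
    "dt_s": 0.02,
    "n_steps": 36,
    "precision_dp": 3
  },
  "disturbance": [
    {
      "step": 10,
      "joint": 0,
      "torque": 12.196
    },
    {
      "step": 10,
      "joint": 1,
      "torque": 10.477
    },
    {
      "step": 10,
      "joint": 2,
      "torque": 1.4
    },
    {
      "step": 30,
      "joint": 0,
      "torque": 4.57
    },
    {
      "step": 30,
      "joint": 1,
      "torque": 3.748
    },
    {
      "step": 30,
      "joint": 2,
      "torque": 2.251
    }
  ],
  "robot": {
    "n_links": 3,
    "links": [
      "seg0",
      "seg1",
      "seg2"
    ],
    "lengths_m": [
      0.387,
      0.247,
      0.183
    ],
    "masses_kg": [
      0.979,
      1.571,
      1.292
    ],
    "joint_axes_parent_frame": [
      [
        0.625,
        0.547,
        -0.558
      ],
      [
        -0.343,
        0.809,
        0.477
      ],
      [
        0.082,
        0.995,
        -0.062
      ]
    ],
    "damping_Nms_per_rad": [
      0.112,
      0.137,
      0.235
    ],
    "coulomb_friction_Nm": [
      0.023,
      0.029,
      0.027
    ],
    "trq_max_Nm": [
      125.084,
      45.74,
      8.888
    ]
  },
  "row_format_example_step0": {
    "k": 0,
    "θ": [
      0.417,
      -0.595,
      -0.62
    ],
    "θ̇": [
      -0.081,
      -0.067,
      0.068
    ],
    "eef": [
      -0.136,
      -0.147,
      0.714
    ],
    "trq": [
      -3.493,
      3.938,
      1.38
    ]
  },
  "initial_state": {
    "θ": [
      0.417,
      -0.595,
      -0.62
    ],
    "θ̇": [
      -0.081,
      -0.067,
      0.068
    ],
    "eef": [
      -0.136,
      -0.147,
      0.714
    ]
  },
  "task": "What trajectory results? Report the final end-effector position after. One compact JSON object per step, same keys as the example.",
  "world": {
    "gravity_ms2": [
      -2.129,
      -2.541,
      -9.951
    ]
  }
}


{"k":1,"\u03b8":[0.416,-0.596,-0.619],"\u03b8\u0307":[-0.061,-0.033,0.01],"eef":[-0.136,-0.146,0.714],"trq":[-3.647,3.862,1.367]}
{"k":2,"\u03b8":[0.415,-0.596,-0.619],"\u03b8\u0307":[-0.045,-0.018,-0.002],"eef":[-0.137,-0.146,0.714],"trq":[-3.776,3.8,1.349]}
{"k":3,"\u03b8":[0.414,-0.597,-0.619],"\u03b8\u0307":[-0.032,-0.011,-0.003],"eef":[-0.137,-0.145,0.714],"trq":[-3.883,3.75,1.333]}
{"k":4,"\u03b8":[0.413,-0.597,-0.619],"\u03b8\u0307":[-0.021,-0.006,-0.002],"eef":[-0.137,-0.145,0.714],"trq":[-3.971,3.711,1.32]}
{"k":5,"\u03b8":[0.413,-0.597,-0.619],"\u03b8\u0307":[-0.012,-0.003,-0.001],"eef":[-0.137,-0.145,0.714],"trq":[-4.043,3.679,1.309]}
{"k":6,"\u03b8":[0.413,-0.597,-0.619],"\u03b8\u0307":[-0.005,-0.001,-0.001],"eef":[-0.137,-0.145,0.714],"trq":[-4.102,3.654,1.301]}
{"k":7,"\u03b8":[0.413,-0.597,-0.619],"\u03b8\u0307":[-0.001,0.0,-0.0],"eef":[-0.137,-0.145,0.714],"trq":[-4.149,3.634,1.294]}
{"k":8,"\u03b8":[0.413,-0.597,-0.619],"\u03b8\u0307":[0.003,0.002,0.0],"eef":[-0.137,-0.145,0.714],"trq":[-4.187,3.618,1.289]}
{"k":9,"\u03b8":[0.413,-0.597,-0.619],"\u03b8\u0307":[0.006,0.002,0.0],"eef":[-0.137,-0.145,0.714],"trq":[-4.218,3.605,1.284]}
{"k":10,"\u03b8":[0.413,-0.597,-0.619],"\u03b8\u0307":[0.007,0.003,0.001],"eef":[-0.137,-0.145,0.714],"trq":[7.954,14.071,2.681]}
{"k":11,"\u03b8":[0.413,-0.582,-0.637],"\u03b8\u0307":[0.013,1.484,-1.701],"eef":[-0.135,-0.145,0.714],"trq":[-7.541,0.822,0.875]}
{"k":12,"\u03b8":[0.413,-0.558,-0.663],"\u03b8\u0307":[0.021,0.953,-0.875],"eef":[-0.13,-0.145,0.715],"trq":[-7.03,1.349,0.911]}
{"k":13,"\u03b8":[0.414,-0.542,-0.675],"\u03b8\u0307":[0.025,0.597,-0.409],"eef":[-0.127,-0.146,0.716],"trq":[-6.597,1.774,0.968]}
{"k":14,"\u03b8":[0.414,-0.533,-0.681],"\u03b8\u0307":[0.026,0.354,-0.147],"eef":[-0.125,-0.147,0.716],"trq":[-6.232,2.117,1.03]}
{"k":15,"\u03b8":[0.415,-0.527,-0.682],"\u03b8\u0307":[0.024,0.188,-0.005],"eef":[-0.123,-0.148,0.717],"trq":[-5.926,2.393,1.089]}
{"k":16,"\u03b8":[0.415,-0.525,-0.682],"\u03b8\u0307":[0.021,0.083,0.039],"eef":[-0.122,-0.148,0.717],"trq":[-5.67,2.617,1.15]}
{"k":17,"\u03b8":[0.416,-0.524,-0.681],"\u03b8\u0307":[0.018,0.01,0.051],"eef":[-0.122,-0.149,0.718],"trq":[-5.455,2.797,1.204]}
{"k":18,"\u03b8":[0.416,-0.524,-0.68],"\u03b8\u0307":[0.013,-0.033,0.045],"eef":[-0.122,-0.149,0.718],"trq":[-5.277,2.932,1.247]}
{"k":19,"\u03b8":[0.416,-0.525,-0.679],"\u03b8\u0307":[0.009,-0.06,0.037],"eef":[-0.122,-0.149,0.718],"trq":[-5.128,3.038,1.281]}
{"k":20,"\u03b8":[0.416,-0.526,-0.678],"\u03b8\u0307":[0.005,-0.08,0.031],"eef":[-0.122,-0.149,0.718],"trq":[-5.006,3.123,1.307]}
{"k":21,"\u03b8":[0.417,-0.528,-0.678],"\u03b8\u0307":[0.002,-0.094,0.027],"eef":[-0.122,-0.149,0.717],"trq":[-4.904,3.193,1.328]}
{"k":22,"\u03b8":[0.417,-0.53,-0.677],"\u03b8\u0307":[-0.001,-0.104,0.025],"eef":[-0.123,-0.149,0.717],"trq":[-4.82,3.249,1.344]}
{"k":23,"\u03b8":[0.416,-0.532,-0.677],"\u03b8\u0307":[-0.002,-0.109,0.024],"eef":[-0.123,-0.148,0.717],"trq":[-4.75,3.294,1.356]}
{"k":24,"\u03b8":[0.416,-0.534,-0.676],"\u03b8\u0307":[-0.004,-0.112,0.023],"eef":[-0.124,-0.148,0.717],"trq":[-4.693,3.331,1.365]}
{"k":25,"\u03b8":[0.416,-0.537,-0.676],"\u03b8\u0307":[-0.004,-0.112,0.023],"eef":[-0.125,-0.148,0.716],"trq":[-4.645,3.36,1.372]}
{"k":26,"\u03b8":[0.416,-0.539,-0.675],"\u03b8\u0307":[-0.005,-0.111,0.022],"eef":[-0.125,-0.148,0.716],"trq":[-4.605,3.384,1.377]}
{"k":27,"\u03b8":[0.416,-0.541,-0.675],"\u03b8\u0307":[-0.005,-0.108,0.022],"eef":[-0.126,-0.147,0.716],"trq":[-4.572,3.403,1.381]}
{"k":28,"\u03b8":[0.416,-0.543,-0.674],"\u03b8\u0307":[-0.005,-0.105,0.022],"eef":[-0.126,-0.147,0.716],"trq":[-4.544,3.419,1.383]}
{"k":29,"\u03b8":[0.416,-0.545,-0.674],"\u03b8\u0307":[-0.005,-0.101,0.021],"eef":[-0.127,-0.147,0.715],"trq":[-4.521,3.431,1.384]}
{"k":30,"\u03b8":[0.416,-0.547,-0.673],"\u03b8\u0307":[-0.005,-0.096,0.021],"eef":[-0.127,-0.146,0.715],"trq":[0.069,7.189,3.636]}
{"k":31,"\u03b8":[0.416,-0.549,-0.664],"\u03b8\u0307":[-0.004,-0.046,0.937],"eef":[-0.127,-0.147,0.716],"trq":[-5.708,2.461,0.809]}
{"k":32,"\u03b8":[0.416,-0.549,-0.649],"\u03b8\u0307":[-0.002,-0.008,0.544],"eef":[-0.126,-0.149,0.718],"trq":[-5.49,2.666,0.944]}
{"k":33,"\u03b8":[0.416,-0.549,-0.641],"\u03b8\u0307":[0.0,-0.005,0.309],"eef":[-0.125,-0.15,0.719],"trq":[-5.308,2.835,1.041]}
{"k":34,"\u03b8":[0.416,-0.549,-0.636],"\u03b8\u0307":[0.001,-0.013,0.165],"eef":[-0.125,-0.15,0.719],"trq":[-5.156,2.972,1.111]}
{"k":35,"\u03b8":[0.416,-0.55,-0.633],"\u03b8\u0307":[0.001,-0.023,0.076],"eef":[-0.125,-0.151,0.719],"trq":[-5.028,3.079,1.163]}
{"k":36,"\u03b8":[0.416,-0.55,-0.633],"\u03b8\u0307":[0.001,-0.034,0.022],"eef":[-0.125,-0.151,0.719]}
{"summary": "final eef position (m): -0.125 -0.151 0.719"}


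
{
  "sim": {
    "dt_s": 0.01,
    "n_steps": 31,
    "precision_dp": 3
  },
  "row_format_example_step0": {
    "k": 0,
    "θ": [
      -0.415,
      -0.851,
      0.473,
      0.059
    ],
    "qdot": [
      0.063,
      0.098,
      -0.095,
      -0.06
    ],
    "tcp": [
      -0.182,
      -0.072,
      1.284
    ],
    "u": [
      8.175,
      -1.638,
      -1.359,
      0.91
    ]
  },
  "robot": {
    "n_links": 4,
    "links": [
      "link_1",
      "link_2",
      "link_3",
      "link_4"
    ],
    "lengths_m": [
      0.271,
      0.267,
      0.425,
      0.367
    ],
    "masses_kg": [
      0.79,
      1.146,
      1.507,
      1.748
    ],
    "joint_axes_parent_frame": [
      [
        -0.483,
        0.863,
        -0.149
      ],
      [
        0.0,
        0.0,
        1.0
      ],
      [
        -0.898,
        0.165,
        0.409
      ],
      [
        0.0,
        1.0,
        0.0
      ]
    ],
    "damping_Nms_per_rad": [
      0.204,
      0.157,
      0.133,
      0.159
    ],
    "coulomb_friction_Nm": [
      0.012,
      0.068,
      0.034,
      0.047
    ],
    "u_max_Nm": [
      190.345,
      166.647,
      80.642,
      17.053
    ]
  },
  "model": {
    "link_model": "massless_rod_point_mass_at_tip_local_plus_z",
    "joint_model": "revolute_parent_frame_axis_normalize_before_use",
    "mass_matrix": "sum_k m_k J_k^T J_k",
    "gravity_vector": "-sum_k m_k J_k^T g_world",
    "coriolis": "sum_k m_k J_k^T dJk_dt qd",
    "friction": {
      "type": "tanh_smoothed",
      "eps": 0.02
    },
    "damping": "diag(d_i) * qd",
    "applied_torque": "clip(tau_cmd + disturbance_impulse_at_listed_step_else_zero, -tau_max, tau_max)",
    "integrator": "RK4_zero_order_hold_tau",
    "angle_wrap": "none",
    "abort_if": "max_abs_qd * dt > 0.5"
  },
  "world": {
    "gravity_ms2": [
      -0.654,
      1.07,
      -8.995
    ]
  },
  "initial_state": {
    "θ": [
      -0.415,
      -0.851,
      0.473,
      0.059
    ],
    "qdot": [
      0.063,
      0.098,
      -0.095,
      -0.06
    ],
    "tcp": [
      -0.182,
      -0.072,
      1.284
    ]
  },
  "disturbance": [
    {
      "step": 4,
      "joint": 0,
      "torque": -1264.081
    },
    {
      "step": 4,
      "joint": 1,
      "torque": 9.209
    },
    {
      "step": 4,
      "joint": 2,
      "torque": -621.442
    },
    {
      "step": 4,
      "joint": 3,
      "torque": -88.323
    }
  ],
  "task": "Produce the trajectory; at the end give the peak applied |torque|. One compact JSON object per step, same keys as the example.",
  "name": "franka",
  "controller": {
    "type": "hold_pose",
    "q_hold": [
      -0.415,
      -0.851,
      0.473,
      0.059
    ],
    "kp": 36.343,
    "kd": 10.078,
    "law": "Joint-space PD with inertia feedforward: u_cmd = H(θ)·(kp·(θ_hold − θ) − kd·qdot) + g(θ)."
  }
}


{"k":1,"\u03b8":[-0.414,-0.85,0.472,0.058],"qdot":[0.053,0.075,-0.077,-0.061],"tcp":[-0.182,-0.072,1.284],"u":[8.211,-1.615,-1.345,0.895]}
{"k":2,"\u03b8":[-0.414,-0.849,0.471,0.058],"qdot":[0.044,0.055,-0.062,-0.061],"tcp":[-0.182,-0.071,1.284],"u":[8.246,-1.593,-1.332,0.881]}
{"k":3,"\u03b8":[-0.414,-0.849,0.471,0.057],"qdot":[0.036,0.038,-0.048,-0.059],"tcp":[-0.182,-0.071,1.284],"u":[8.28,-1.573,-1.32,0.868]}
{"k":4,"\u03b8":[-0.413,-0.849,0.47,0.057],"qdot":[0.029,0.025,-0.036,-0.056],"tcp":[-0.183,-0.071,1.284],"u":[-190.345,7.654,-80.642,-17.053]}
{"k":5,"\u03b8":[-0.416,-0.851,0.473,0.054],"qdot":[-0.667,-0.375,0.574,-0.361],"tcp":[-0.185,-0.072,1.284],"u":[28.803,-2.516,6.867,2.689]}
{"k":6,"\u03b8":[-0.423,-0.854,0.478,0.051],"qdot":[-0.587,-0.268,0.484,-0.269],"tcp":[-0.189,-0.073,1.282],"u":[27.617,-2.494,6.373,2.573]}
{"k":7,"\u03b8":[-0.428,-0.856,0.483,0.049],"qdot":[-0.515,-0.181,0.406,-0.192],"tcp":[-0.193,-0.075,1.281],"u":[26.48,-2.467,5.898,2.46]}
{"k":8,"\u03b8":[-0.433,-0.857,0.487,0.047],"qdot":[-0.45,-0.112,0.339,-0.129],"tcp":[-0.197,-0.076,1.28],"u":[25.392,-2.435,5.443,2.352]}
{"k":9,"\u03b8":[-0.437,-0.858,0.49,0.046],"qdot":[-0.39,-0.056,0.28,-0.076],"tcp":[-0.2,-0.077,1.279],"u":[24.35,-2.401,5.009,2.248]}
{"k":10,"\u03b8":[-0.441,-0.859,0.492,0.046],"qdot":[-0.337,-0.013,0.229,-0.034],"tcp":[-0.203,-0.078,1.278],"u":[23.356,-2.364,4.594,2.147]}
{"k":11,"\u03b8":[-0.444,-0.859,0.494,0.046],"qdot":[-0.289,0.007,0.189,-0.012],"tcp":[-0.205,-0.079,1.278],"u":[22.407,-2.319,4.199,2.052]}
{"k":12,"\u03b8":[-0.447,-0.858,0.496,0.046],"qdot":[-0.247,0.012,0.156,-0.005],"tcp":[-0.207,-0.08,1.277],"u":[21.503,-2.27,3.824,1.963]}
{"k":13,"\u03b8":[-0.449,-0.858,0.497,0.046],"qdot":[-0.209,0.013,0.128,-0.002],"tcp":[-0.209,-0.081,1.277],"u":[20.642,-2.222,3.469,1.879]}
{"k":14,"\u03b8":[-0.451,-0.858,0.499,0.046],"qdot":[-0.174,0.011,0.104,-0.0],"tcp":[-0.211,-0.081,1.276],"u":[19.823,-2.174,3.132,1.799]}
{"k":15,"\u03b8":[-0.452,-0.858,0.5,0.046],"qdot":[-0.142,0.01,0.081,0.001],"tcp":[-0.212,-0.082,1.276],"u":[19.045,-2.127,2.814,1.723]}
{"k":16,"\u03b8":[-0.454,-0.858,0.5,0.046],"qdot":[-0.113,0.009,0.061,0.002],"tcp":[-0.213,-0.082,1.276],"u":[18.308,-2.083,2.513,1.651]}
{"k":17,"\u03b8":[-0.455,-0.858,0.501,0.046],"qdot":[-0.086,0.007,0.044,0.003],"tcp":[-0.214,-0.082,1.275],"u":[17.608,-2.039,2.229,1.583]}
{"k":18,"\u03b8":[-0.455,-0.858,0.501,0.046],"qdot":[-0.062,0.006,0.027,0.003],"tcp":[-0.214,-0.083,1.275],"u":[16.946,-1.998,1.961,1.518]}
{"k":19,"\u03b8":[-0.456,-0.858,0.501,0.046],"qdot":[-0.041,0.005,0.013,0.004],"tcp":[-0.215,-0.083,1.275],"u":[16.32,-1.958,1.708,1.457]}
{"k":20,"\u03b8":[-0.456,-0.858,0.501,0.046],"qdot":[-0.021,0.003,0.002,0.004],"tcp":[-0.215,-0.083,1.275],"u":[15.729,-1.921,1.469,1.4]}
{"k":21,"\u03b8":[-0.456,-0.858,0.501,0.046],"qdot":[-0.005,0.001,-0.008,0.005],"tcp":[-0.215,-0.083,1.275],"u":[15.172,-1.885,1.242,1.346]}
{"k":22,"\u03b8":[-0.456,-0.858,0.501,0.046],"qdot":[0.01,-0.0,-0.015,0.005],"tcp":[-0.215,-0.083,1.275],"u":[14.647,-1.852,1.028,1.295]}
{"k":23,"\u03b8":[-0.456,-0.858,0.501,0.046],"qdot":[0.023,-0.002,-0.021,0.006],"tcp":[-0.215,-0.083,1.275],"u":[14.154,-1.822,0.826,1.248]}
{"k":24,"\u03b8":[-0.456,-0.858,0.501,0.046],"qdot":[0.035,-0.003,-0.026,0.007],"tcp":[-0.215,-0.083,1.275],"u":[13.69,-1.793,0.636,1.203]}
{"k":25,"\u03b8":[-0.456,-0.858,0.501,0.046],"qdot":[0.045,-0.004,-0.031,0.008],"tcp":[-0.215,-0.083,1.275],"u":[13.255,-1.766,0.458,1.161]}
{"k":26,"\u03b8":[-0.455,-0.858,0.5,0.046],"qdot":[0.054,-0.004,-0.035,0.008],"tcp":[-0.214,-0.083,1.275],"u":[12.847,-1.741,0.292,1.122]}
{"k":27,"\u03b8":[-0.454,-0.858,0.5,0.046],"qdot":[0.061,-0.005,-0.038,0.009],"tcp":[-0.214,-0.083,1.275],"u":[12.465,-1.717,0.137,1.086]}
{"k":28,"\u03b8":[-0.454,-0.858,0.5,0.046],"qdot":[0.068,-0.005,-0.041,0.009],"tcp":[-0.213,-0.083,1.276],"u":[12.107,-1.695,-0.008,1.053]}
{"k":29,"\u03b8":[-0.453,-0.858,0.499,0.046],"qdot":[0.074,-0.006,-0.043,0.01],"tcp":[-0.213,-0.082,1.276],"u":[11.773,-1.675,-0.144,1.021]}
{"k":30,"\u03b8":[-0.452,-0.858,0.499,0.046],"qdot":[0.079,-0.006,-0.045,0.01],"tcp":[-0.212,-0.082,1.276],"u":[11.461,-1.656,-0.269,0.992]}
{"k":31,"\u03b8":[-0.451,-0.858,0.498,0.047],"qdot":[0.084,-0.006,-0.047,0.01],"tcp":[-0.211,-0.082,1.276]}
{"summary": "max |u| (N\u00b7m): 190.345"}


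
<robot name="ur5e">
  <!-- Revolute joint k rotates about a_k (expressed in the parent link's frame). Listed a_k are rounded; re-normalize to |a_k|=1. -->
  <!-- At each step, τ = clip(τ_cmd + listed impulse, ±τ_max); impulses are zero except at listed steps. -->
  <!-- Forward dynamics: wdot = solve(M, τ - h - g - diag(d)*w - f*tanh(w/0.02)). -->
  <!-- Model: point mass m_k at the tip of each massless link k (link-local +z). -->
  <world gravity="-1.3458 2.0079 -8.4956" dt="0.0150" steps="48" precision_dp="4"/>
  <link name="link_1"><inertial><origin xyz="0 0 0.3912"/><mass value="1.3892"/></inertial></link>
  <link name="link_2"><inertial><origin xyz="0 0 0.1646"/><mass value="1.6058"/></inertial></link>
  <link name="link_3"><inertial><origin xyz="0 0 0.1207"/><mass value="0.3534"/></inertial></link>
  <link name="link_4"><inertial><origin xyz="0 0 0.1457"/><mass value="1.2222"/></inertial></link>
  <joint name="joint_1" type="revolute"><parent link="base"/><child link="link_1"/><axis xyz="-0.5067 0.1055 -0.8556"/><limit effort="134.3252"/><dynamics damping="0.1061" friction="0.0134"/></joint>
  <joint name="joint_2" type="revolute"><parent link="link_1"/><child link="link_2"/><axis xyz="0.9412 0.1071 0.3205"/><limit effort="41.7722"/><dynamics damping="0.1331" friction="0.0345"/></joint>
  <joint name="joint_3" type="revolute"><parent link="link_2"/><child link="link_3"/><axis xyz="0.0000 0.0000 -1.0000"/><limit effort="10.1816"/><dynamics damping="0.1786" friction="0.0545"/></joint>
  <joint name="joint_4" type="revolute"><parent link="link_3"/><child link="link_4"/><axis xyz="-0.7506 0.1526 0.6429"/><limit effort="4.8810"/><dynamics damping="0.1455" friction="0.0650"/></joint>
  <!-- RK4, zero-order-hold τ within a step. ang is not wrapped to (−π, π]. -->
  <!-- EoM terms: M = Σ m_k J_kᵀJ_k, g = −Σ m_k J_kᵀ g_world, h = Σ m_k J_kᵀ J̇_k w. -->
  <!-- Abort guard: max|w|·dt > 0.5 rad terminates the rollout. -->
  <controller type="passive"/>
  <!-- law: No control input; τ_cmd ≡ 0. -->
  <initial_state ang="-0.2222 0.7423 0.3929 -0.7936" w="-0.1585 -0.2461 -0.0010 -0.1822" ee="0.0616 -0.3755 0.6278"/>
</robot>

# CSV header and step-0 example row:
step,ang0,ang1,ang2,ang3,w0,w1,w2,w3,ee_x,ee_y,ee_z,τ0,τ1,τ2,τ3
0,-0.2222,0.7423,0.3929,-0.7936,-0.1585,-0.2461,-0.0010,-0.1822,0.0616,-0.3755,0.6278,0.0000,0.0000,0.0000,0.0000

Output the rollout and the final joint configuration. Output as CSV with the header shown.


step,ang0,ang1,ang2,ang3,w0,w1,w2,w3,ee_x,ee_y,ee_z,τ0,τ1,τ2,τ3
1,-0.2217,0.7441,0.3998,-0.7949,0.1901,0.3533,0.2959,-0.2945,0.0612,-0.3757,0.6275,0.0000,0.0000,0.0000,0.0000
2,-0.2163,0.7537,0.4055,-0.7999,0.5228,0.9105,0.4066,-0.3943,0.0607,-0.3760,0.6254,0.0000,0.0000,0.0000,0.0000
3,-0.2061,0.7713,0.4118,-0.8067,0.8359,1.4323,0.4116,-0.5064,0.0602,-0.3767,0.6215,0.0000,0.0000,0.0000,0.0000
4,-0.1913,0.7966,0.4178,-0.8149,1.1313,1.9330,0.3847,-0.5879,0.0596,-0.3774,0.6158,0.0000,0.0000,0.0000,0.0000
5,-0.1722,0.8292,0.4233,-0.8241,1.4080,2.4152,0.3465,-0.6252,0.0591,-0.3784,0.6083,0.0000,0.0000,0.0000,0.0000
6,-0.1492,0.8690,0.4282,-0.8334,1.6641,2.8781,0.3044,-0.6160,0.0585,-0.3793,0.5991,0.0000,0.0000,0.0000,0.0000
7,-0.1224,0.9155,0.4324,-0.8423,1.8971,3.3200,0.2628,-0.5645,0.0578,-0.3803,0.5881,0.0000,0.0000,0.0000,0.0000
8,-0.0924,0.9685,0.4361,-0.8502,2.1046,3.7394,0.2265,-0.4796,0.0572,-0.3811,0.5752,0.0000,0.0000,0.0000,0.0000
9,-0.0594,1.0275,0.4393,-0.8566,2.2841,4.1352,0.2008,-0.3738,0.0564,-0.3817,0.5604,0.0000,0.0000,0.0000,0.0000
10,-0.0240,1.0924,0.4422,-0.8614,2.4338,4.5075,0.1918,-0.2621,0.0556,-0.3820,0.5438,0.0000,0.0000,0.0000,0.0000
11,0.0134,1.1627,0.4451,-0.8645,2.5522,4.8573,0.2058,-0.1604,0.0547,-0.3817,0.5252,0.0000,0.0000,0.0000,0.0000
12,0.0524,1.2380,0.4485,-0.8663,2.6385,5.1865,0.2491,-0.0845,0.0537,-0.3809,0.5046,0.0000,0.0000,0.0000,0.0000
13,0.0924,1.3182,0.4528,-0.8673,2.6923,5.4977,0.3264,-0.0492,0.0527,-0.3792,0.4821,0.0000,0.0000,0.0000,0.0000
14,0.1330,1.4029,0.4585,-0.8681,2.7141,5.7943,0.4421,-0.0653,0.0518,-0.3765,0.4576,0.0000,0.0000,0.0000,0.0000
15,0.1737,1.4919,0.4662,-0.8695,2.7050,6.0802,0.5982,-0.1383,0.0509,-0.3725,0.4311,0.0000,0.0000,0.0000,0.0000
16,0.2140,1.5852,0.4766,-0.8725,2.6660,6.3583,0.7900,-0.2734,0.0502,-0.3670,0.4028,0.0000,0.0000,0.0000,0.0000
17,0.2535,1.6827,0.4901,-0.8780,2.5985,6.6323,1.0111,-0.4684,0.0499,-0.3598,0.3726,0.0000,0.0000,0.0000,0.0000
18,0.2918,1.7842,0.5070,-0.8868,2.5045,6.9055,1.2504,-0.7153,0.0500,-0.3503,0.3409,0.0000,0.0000,0.0000,0.0000
19,0.3286,1.8898,0.5276,-0.8997,2.3861,7.1807,1.4922,-0.9990,0.0509,-0.3385,0.3078,0.0000,0.0000,0.0000,0.0000
20,0.3633,1.9996,0.5517,-0.9169,2.2469,7.4599,1.7170,-1.2956,0.0528,-0.3238,0.2736,0.0000,0.0000,0.0000,0.0000
21,0.3959,2.1137,0.5789,-0.9384,2.0924,7.7433,1.9027,-1.5707,0.0558,-0.3061,0.2388,0.0000,0.0000,0.0000,0.0000
22,0.4261,2.2320,0.6085,-0.9636,1.9318,8.0282,2.0264,-1.7782,0.0604,-0.2850,0.2038,0.0000,0.0000,0.0000,0.0000
23,0.4539,2.3545,0.6393,-0.9911,1.7808,8.3077,2.0672,-1.8631,0.0667,-0.2603,0.1693,0.0000,0.0000,0.0000,0.0000
24,0.4797,2.4811,0.6701,-1.0186,1.6637,8.5702,2.0092,-1.7719,0.0749,-0.2319,0.1360,0.0000,0.0000,0.0000,0.0000
25,0.5041,2.6114,0.6991,-1.0433,1.6140,8.8019,1.8429,-1.4790,0.0853,-0.1998,0.1046,0.0000,0.0000,0.0000,0.0000
26,0.5286,2.7450,0.7248,-1.0622,1.6697,8.9914,1.5639,-1.0241,0.0979,-0.1640,0.0758,0.0000,0.0000,0.0000,0.0000
27,0.5549,2.8810,0.7455,-1.0738,1.8592,9.1387,1.1759,-0.5429,0.1126,-0.1250,0.0503,0.0000,0.0000,0.0000,0.0000
28,0.5850,3.0190,0.7597,-1.0794,2.1807,9.2604,0.7081,-0.2445,0.1294,-0.0832,0.0288,0.0000,0.0000,0.0000,0.0000
29,0.6208,3.1588,0.7668,-1.0830,2.5905,9.3852,0.2362,-0.3145,0.1479,-0.0391,0.0118,0.0000,0.0000,0.0000,0.0000
30,0.6628,3.3007,0.7674,-1.0909,3.0089,9.5572,-0.0228,-0.7751,0.1680,0.0063,-0.0003,0.0000,0.0000,0.0000,0.0000
31,0.7108,3.4457,0.7669,-1.1077,3.3812,9.7476,-0.1958,-1.5326,0.1896,0.0521,-0.0074,0.0000,0.0000,0.0000,0.0000
32,0.7636,3.5937,0.7650,-1.1364,3.6497,9.9739,-0.0917,-2.2957,0.2127,0.0974,-0.0092,0.0000,0.0000,0.0000,0.0000
33,0.8198,3.7446,0.7636,-1.1757,3.8200,10.1456,-0.1068,-2.8879,0.2371,0.1413,-0.0058,0.0000,0.0000,0.0000,0.0000
34,0.8777,3.8977,0.7614,-1.2211,3.8944,10.2418,-0.1907,-3.0904,0.2630,0.1829,0.0027,0.0000,0.0000,0.0000,0.0000
35,0.9362,4.0514,0.7577,-1.2659,3.8958,10.2409,-0.3047,-2.8075,0.2901,0.2215,0.0161,0.0000,0.0000,0.0000,0.0000
36,0.9944,4.2044,0.7524,-1.3031,3.8547,10.1355,-0.4074,-2.0814,0.3183,0.2565,0.0338,0.0000,0.0000,0.0000,0.0000
37,1.0518,4.3550,0.7457,-1.3269,3.7999,9.9358,-0.4751,-1.0619,0.3472,0.2876,0.0555,0.0000,0.0000,0.0000,0.0000
38,1.1084,4.5021,0.7383,-1.3344,3.7585,9.6689,-0.5319,0.0102,0.3761,0.3144,0.0806,0.0000,0.0000,0.0000,0.0000
39,1.1648,4.6450,0.7296,-1.3279,3.7570,9.3815,-0.6221,0.8495,0.4044,0.3367,0.1084,0.0000,0.0000,0.0000,0.0000
40,1.2212,4.7834,0.7199,-1.3093,3.7650,9.0704,-0.6614,1.6112,0.4314,0.3546,0.1383,0.0000,0.0000,0.0000,0.0000
41,1.2778,4.9170,0.7098,-1.2802,3.7825,8.7423,-0.6811,2.2454,0.4567,0.3681,0.1696,0.0000,0.0000,0.0000,0.0000
42,1.3347,5.0456,0.6995,-1.2426,3.8072,8.4003,-0.7030,2.7333,0.4798,0.3774,0.2015,0.0000,0.0000,0.0000,0.0000
43,1.3920,5.1689,0.6887,-1.1989,3.8338,8.0430,-0.7407,3.0823,0.5004,0.3827,0.2333,0.0000,0.0000,0.0000,0.0000
44,1.4497,5.2868,0.6771,-1.1508,3.8561,7.6664,-0.8036,3.3100,0.5184,0.3846,0.2642,0.0000,0.0000,0.0000,0.0000
45,1.5076,5.3988,0.6644,-1.1001,3.8672,7.2663,-0.8972,3.4336,0.5337,0.3834,0.2937,0.0000,0.0000,0.0000,0.0000
46,1.5656,5.5047,0.6501,-1.0482,3.8610,6.8400,-1.0208,3.4637,0.5465,0.3798,0.3213,0.0000,0.0000,0.0000,0.0000
47,1.6233,5.6039,0.6337,-0.9966,3.8330,6.3884,-1.1657,3.4042,0.5568,0.3742,0.3465,0.0000,0.0000,0.0000,0.0000
48,1.6805,5.6962,0.6151,-0.9466,3.7809,5.9156,-1.3148,3.2536,0.5651,0.3671,0.3690,,,,
# final ang (rad): 1.6805 5.6962 0.6151 -0.9466


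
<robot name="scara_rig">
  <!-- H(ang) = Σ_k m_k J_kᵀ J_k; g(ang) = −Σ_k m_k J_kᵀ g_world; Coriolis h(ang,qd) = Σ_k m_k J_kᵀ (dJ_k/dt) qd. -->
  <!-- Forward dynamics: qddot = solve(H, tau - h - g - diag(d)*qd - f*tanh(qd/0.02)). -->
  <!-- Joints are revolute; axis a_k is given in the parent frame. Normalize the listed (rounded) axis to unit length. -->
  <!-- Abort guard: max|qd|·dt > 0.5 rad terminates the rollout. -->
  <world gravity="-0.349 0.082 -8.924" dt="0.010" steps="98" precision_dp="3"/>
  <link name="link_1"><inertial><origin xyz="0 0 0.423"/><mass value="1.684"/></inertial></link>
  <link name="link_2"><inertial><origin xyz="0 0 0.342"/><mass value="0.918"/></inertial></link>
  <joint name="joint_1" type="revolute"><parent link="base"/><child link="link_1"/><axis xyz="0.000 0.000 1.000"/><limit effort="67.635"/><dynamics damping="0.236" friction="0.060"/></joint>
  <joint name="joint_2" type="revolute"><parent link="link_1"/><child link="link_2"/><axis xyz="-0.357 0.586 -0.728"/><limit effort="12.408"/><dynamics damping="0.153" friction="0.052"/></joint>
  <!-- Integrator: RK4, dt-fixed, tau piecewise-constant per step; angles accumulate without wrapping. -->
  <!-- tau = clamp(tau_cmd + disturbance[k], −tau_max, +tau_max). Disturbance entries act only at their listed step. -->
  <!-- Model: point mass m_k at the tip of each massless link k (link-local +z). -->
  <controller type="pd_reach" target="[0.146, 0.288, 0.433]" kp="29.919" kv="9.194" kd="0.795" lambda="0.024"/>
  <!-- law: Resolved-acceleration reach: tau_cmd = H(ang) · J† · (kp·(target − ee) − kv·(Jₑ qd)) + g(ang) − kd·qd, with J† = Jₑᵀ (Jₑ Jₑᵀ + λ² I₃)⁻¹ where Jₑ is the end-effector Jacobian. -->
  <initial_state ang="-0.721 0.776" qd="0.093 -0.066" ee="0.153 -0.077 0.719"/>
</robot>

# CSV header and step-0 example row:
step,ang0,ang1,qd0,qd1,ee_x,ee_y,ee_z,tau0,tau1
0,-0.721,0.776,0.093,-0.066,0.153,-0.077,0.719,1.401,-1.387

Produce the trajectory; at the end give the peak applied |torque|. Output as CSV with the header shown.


step,ang0,ang1,qd0,qd1,ee_x,ee_y,ee_z,tau0,tau1
1,-0.718,0.775,0.560,-0.059,0.154,-0.076,0.719,0.916,-1.343
2,-0.711,0.775,0.803,-0.088,0.154,-0.075,0.719,0.659,-1.270
3,-0.702,0.774,0.934,-0.123,0.154,-0.073,0.719,0.518,-1.195
4,-0.692,0.772,1.006,-0.154,0.155,-0.072,0.719,0.437,-1.130
5,-0.682,0.771,1.048,-0.177,0.155,-0.070,0.720,0.389,-1.075
6,-0.672,0.769,1.072,-0.192,0.156,-0.068,0.720,0.358,-1.030
7,-0.661,0.767,1.087,-0.201,0.156,-0.066,0.720,0.338,-0.995
8,-0.650,0.765,1.096,-0.203,0.157,-0.064,0.720,0.324,-0.967
9,-0.639,0.763,1.101,-0.201,0.157,-0.062,0.720,0.315,-0.944
10,-0.628,0.761,1.104,-0.196,0.157,-0.060,0.721,0.308,-0.926
11,-0.617,0.759,1.104,-0.188,0.158,-0.058,0.721,0.303,-0.911
12,-0.606,0.757,1.104,-0.178,0.158,-0.056,0.721,0.300,-0.899
13,-0.595,0.755,1.103,-0.167,0.158,-0.054,0.721,0.297,-0.890
14,-0.584,0.754,1.101,-0.155,0.159,-0.052,0.721,0.295,-0.881
15,-0.573,0.752,1.099,-0.142,0.159,-0.050,0.722,0.293,-0.874
16,-0.562,0.751,1.096,-0.128,0.159,-0.048,0.722,0.292,-0.868
17,-0.551,0.750,1.093,-0.114,0.160,-0.046,0.722,0.291,-0.863
18,-0.540,0.749,1.090,-0.100,0.160,-0.044,0.722,0.291,-0.859
19,-0.529,0.748,1.087,-0.086,0.160,-0.043,0.722,0.290,-0.855
20,-0.518,0.747,1.084,-0.071,0.161,-0.041,0.722,0.290,-0.851
21,-0.507,0.746,1.081,-0.057,0.161,-0.039,0.722,0.289,-0.848
22,-0.497,0.746,1.078,-0.043,0.161,-0.037,0.722,0.289,-0.845
23,-0.486,0.745,1.074,-0.029,0.162,-0.035,0.722,0.289,-0.842
24,-0.475,0.745,1.070,-0.017,0.162,-0.034,0.722,0.289,-0.838
25,-0.464,0.745,1.066,-0.007,0.162,-0.032,0.722,0.290,-0.830
26,-0.454,0.745,1.061,-0.000,0.163,-0.030,0.722,0.290,-0.820
27,-0.443,0.745,1.056,0.006,0.163,-0.028,0.722,0.290,-0.808
28,-0.433,0.745,1.052,0.011,0.163,-0.027,0.722,0.290,-0.796
29,-0.422,0.745,1.048,0.016,0.163,-0.025,0.722,0.289,-0.784
30,-0.412,0.745,1.045,0.022,0.164,-0.023,0.722,0.288,-0.773
31,-0.401,0.746,1.042,0.029,0.164,-0.022,0.722,0.287,-0.764
32,-0.391,0.746,1.039,0.037,0.164,-0.020,0.722,0.285,-0.756
33,-0.380,0.746,1.036,0.046,0.165,-0.018,0.722,0.284,-0.749
34,-0.370,0.747,1.033,0.056,0.165,-0.017,0.722,0.282,-0.744
35,-0.360,0.747,1.030,0.066,0.165,-0.015,0.722,0.281,-0.740
36,-0.349,0.748,1.027,0.077,0.165,-0.013,0.722,0.280,-0.737
37,-0.339,0.749,1.024,0.089,0.166,-0.012,0.722,0.279,-0.735
38,-0.329,0.750,1.021,0.100,0.166,-0.010,0.722,0.278,-0.733
39,-0.319,0.751,1.018,0.112,0.166,-0.008,0.722,0.277,-0.732
40,-0.309,0.752,1.015,0.123,0.167,-0.007,0.722,0.276,-0.731
41,-0.298,0.754,1.012,0.135,0.167,-0.005,0.721,0.276,-0.731
42,-0.288,0.755,1.008,0.146,0.167,-0.004,0.721,0.275,-0.731
43,-0.278,0.756,1.005,0.158,0.168,-0.002,0.721,0.274,-0.731
44,-0.268,0.758,1.002,0.169,0.168,-0.001,0.721,0.274,-0.732
45,-0.258,0.760,0.999,0.180,0.168,0.001,0.721,0.273,-0.732
46,-0.248,0.762,0.995,0.191,0.169,0.003,0.721,0.272,-0.733
47,-0.238,0.764,0.992,0.202,0.169,0.004,0.720,0.272,-0.734
48,-0.228,0.766,0.989,0.212,0.169,0.006,0.720,0.271,-0.735
49,-0.219,0.768,0.986,0.223,0.170,0.007,0.720,0.271,-0.737
50,-0.209,0.770,0.983,0.233,0.170,0.009,0.720,0.270,-0.738
51,-0.199,0.773,0.980,0.243,0.170,0.010,0.719,0.269,-0.740
52,-0.189,0.775,0.977,0.253,0.171,0.012,0.719,0.269,-0.741
53,-0.179,0.778,0.974,0.263,0.171,0.013,0.719,0.268,-0.743
54,-0.170,0.780,0.971,0.272,0.172,0.015,0.718,0.267,-0.745
55,-0.160,0.783,0.968,0.282,0.172,0.016,0.718,0.267,-0.747
56,-0.150,0.786,0.965,0.291,0.172,0.018,0.718,0.266,-0.749
57,-0.141,0.789,0.962,0.300,0.173,0.020,0.717,0.265,-0.752
58,-0.131,0.792,0.959,0.309,0.173,0.021,0.717,0.265,-0.754
59,-0.121,0.795,0.957,0.317,0.174,0.023,0.717,0.264,-0.756
60,-0.112,0.798,0.954,0.326,0.174,0.024,0.716,0.263,-0.759
61,-0.102,0.802,0.951,0.334,0.174,0.026,0.716,0.262,-0.762
62,-0.093,0.805,0.948,0.342,0.175,0.027,0.716,0.261,-0.764
63,-0.083,0.808,0.945,0.350,0.175,0.029,0.715,0.261,-0.767
64,-0.074,0.812,0.942,0.358,0.176,0.030,0.715,0.260,-0.770
65,-0.065,0.816,0.940,0.365,0.176,0.032,0.714,0.259,-0.773
66,-0.055,0.819,0.937,0.373,0.177,0.033,0.714,0.258,-0.776
67,-0.046,0.823,0.934,0.380,0.177,0.035,0.714,0.257,-0.779
68,-0.037,0.827,0.931,0.387,0.178,0.036,0.713,0.256,-0.782
69,-0.027,0.831,0.928,0.394,0.178,0.038,0.713,0.255,-0.785
70,-0.018,0.835,0.925,0.401,0.178,0.039,0.712,0.254,-0.789
71,-0.009,0.839,0.922,0.407,0.179,0.041,0.712,0.253,-0.792
72,0.000,0.843,0.920,0.414,0.179,0.042,0.711,0.252,-0.796
73,0.010,0.847,0.917,0.420,0.180,0.044,0.711,0.251,-0.799
74,0.019,0.851,0.914,0.426,0.180,0.045,0.710,0.250,-0.803
75,0.028,0.856,0.911,0.432,0.181,0.047,0.710,0.249,-0.806
76,0.037,0.860,0.908,0.438,0.181,0.049,0.709,0.248,-0.810
77,0.046,0.864,0.905,0.444,0.181,0.050,0.709,0.247,-0.813
78,0.055,0.869,0.902,0.449,0.182,0.052,0.708,0.246,-0.817
79,0.064,0.873,0.899,0.455,0.182,0.053,0.707,0.244,-0.821
80,0.073,0.878,0.896,0.460,0.183,0.055,0.707,0.243,-0.825
81,0.082,0.882,0.893,0.465,0.183,0.056,0.706,0.242,-0.828
82,0.091,0.887,0.890,0.470,0.184,0.058,0.706,0.241,-0.832
83,0.100,0.892,0.887,0.475,0.184,0.059,0.705,0.240,-0.836
84,0.109,0.897,0.884,0.479,0.184,0.061,0.705,0.238,-0.840
85,0.118,0.901,0.881,0.484,0.185,0.062,0.704,0.237,-0.844
86,0.126,0.906,0.878,0.488,0.185,0.064,0.703,0.236,-0.848
87,0.135,0.911,0.874,0.492,0.186,0.066,0.703,0.235,-0.852
88,0.144,0.916,0.871,0.496,0.186,0.067,0.702,0.233,-0.856
89,0.152,0.921,0.868,0.500,0.186,0.069,0.701,0.232,-0.860
90,0.161,0.926,0.865,0.504,0.187,0.070,0.701,0.231,-0.864
91,0.170,0.931,0.862,0.508,0.187,0.072,0.700,0.229,-0.868
92,0.178,0.936,0.858,0.512,0.187,0.073,0.699,0.228,-0.872
93,0.187,0.941,0.855,0.515,0.188,0.075,0.699,0.226,-0.876
94,0.195,0.947,0.852,0.518,0.188,0.076,0.698,0.225,-0.880
95,0.204,0.952,0.848,0.521,0.189,0.078,0.697,0.224,-0.884
96,0.212,0.957,0.845,0.524,0.189,0.080,0.697,0.222,-0.888
97,0.221,0.962,0.841,0.527,0.189,0.081,0.696,0.221,-0.892
98,0.229,0.968,0.838,0.530,0.190,0.083,0.695,,
# max |tau| (N·m): 1.401


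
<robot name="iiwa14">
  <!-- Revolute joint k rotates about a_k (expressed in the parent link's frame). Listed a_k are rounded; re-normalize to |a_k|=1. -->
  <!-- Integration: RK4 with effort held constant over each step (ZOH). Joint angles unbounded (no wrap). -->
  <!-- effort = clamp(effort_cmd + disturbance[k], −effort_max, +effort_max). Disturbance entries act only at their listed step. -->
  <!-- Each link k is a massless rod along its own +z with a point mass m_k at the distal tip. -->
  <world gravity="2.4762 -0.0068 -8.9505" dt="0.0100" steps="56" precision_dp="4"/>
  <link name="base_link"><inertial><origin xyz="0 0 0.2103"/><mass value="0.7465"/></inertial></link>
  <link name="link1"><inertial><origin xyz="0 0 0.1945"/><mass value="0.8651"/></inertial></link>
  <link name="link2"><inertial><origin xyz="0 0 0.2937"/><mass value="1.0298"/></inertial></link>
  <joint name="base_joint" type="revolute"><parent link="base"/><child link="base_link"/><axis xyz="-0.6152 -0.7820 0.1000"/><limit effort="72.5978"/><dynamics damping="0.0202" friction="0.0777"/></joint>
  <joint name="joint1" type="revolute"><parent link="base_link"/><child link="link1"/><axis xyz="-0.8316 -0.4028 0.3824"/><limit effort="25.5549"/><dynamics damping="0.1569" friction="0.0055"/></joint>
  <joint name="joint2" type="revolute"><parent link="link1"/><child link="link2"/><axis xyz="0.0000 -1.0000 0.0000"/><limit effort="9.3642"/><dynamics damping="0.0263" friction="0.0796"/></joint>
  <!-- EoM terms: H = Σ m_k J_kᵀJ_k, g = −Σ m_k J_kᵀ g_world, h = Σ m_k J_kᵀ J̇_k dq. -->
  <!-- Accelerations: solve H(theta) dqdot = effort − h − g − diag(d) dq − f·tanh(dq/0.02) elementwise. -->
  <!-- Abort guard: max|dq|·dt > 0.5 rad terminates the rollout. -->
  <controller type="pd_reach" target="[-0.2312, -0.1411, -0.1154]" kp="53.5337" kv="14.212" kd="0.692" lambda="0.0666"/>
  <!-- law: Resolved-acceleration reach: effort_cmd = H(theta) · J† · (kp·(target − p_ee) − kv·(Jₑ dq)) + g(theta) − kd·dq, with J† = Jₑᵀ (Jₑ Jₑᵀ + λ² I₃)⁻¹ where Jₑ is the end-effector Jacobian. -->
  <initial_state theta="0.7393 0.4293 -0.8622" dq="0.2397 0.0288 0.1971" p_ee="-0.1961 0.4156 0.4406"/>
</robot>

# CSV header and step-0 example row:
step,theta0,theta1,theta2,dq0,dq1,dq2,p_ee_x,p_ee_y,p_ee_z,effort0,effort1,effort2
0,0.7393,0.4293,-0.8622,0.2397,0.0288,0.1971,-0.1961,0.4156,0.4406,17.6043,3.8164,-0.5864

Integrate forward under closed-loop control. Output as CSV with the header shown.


step,theta0,theta1,theta2,dq0,dq1,dq2,p_ee_x,p_ee_y,p_ee_z,effort0,effort1,effort2
1,0.7504,0.4213,-0.8690,1.9733,-1.6074,-1.5399,-0.1975,0.4159,0.4388,14.7649,4.1427,0.6861
2,0.7760,0.4004,-0.8901,3.1288,-2.5668,-2.6633,-0.1989,0.4154,0.4354,11.9864,3.6657,1.2626
3,0.8113,0.3719,-0.9204,3.9125,-3.1177,-3.3953,-0.2005,0.4145,0.4303,9.1315,2.7336,1.4325
4,0.8531,0.3392,-0.9567,4.4419,-3.4135,-3.8591,-0.2025,0.4133,0.4237,6.2533,1.5832,1.3650
5,0.8992,0.3044,-0.9967,4.7900,-3.5474,-4.1320,-0.2048,0.4119,0.4157,3.4835,0.3829,1.1683
6,0.9482,0.2687,-1.0387,5.0079,-3.5807,-4.2690,-0.2075,0.4102,0.4064,0.9415,-0.7561,0.9140
7,0.9989,0.2331,-1.0817,5.1329,-3.5547,-4.3114,-0.2104,0.4083,0.3960,-1.3024,-1.7712,0.6484
8,1.0505,0.1978,-1.1247,5.1927,-3.4970,-4.2900,-0.2135,0.4062,0.3848,-3.2258,-2.6360,0.3995
9,1.1025,0.1632,-1.1673,5.2073,-3.4250,-4.2268,-0.2166,0.4038,0.3728,-4.8387,-3.3473,0.1824
10,1.1545,0.1294,-1.2091,5.1906,-3.3494,-4.1372,-0.2198,0.4012,0.3603,-6.1689,-3.9155,0.0035
11,1.2062,0.0963,-1.2499,5.1523,-3.2761,-4.0317,-0.2229,0.3983,0.3474,-7.2508,-4.3568,-0.1358
12,1.2574,0.0639,-1.2897,5.0993,-3.2079,-3.9171,-0.2259,0.3952,0.3342,-8.1198,-4.6894,-0.2376
13,1.3081,0.0321,-1.3282,5.0361,-3.1461,-3.7979,-0.2287,0.3918,0.3208,-8.8087,-4.9312,-0.3051
14,1.3581,0.0010,-1.3656,4.9660,-3.0909,-3.6771,-0.2312,0.3882,0.3073,-9.3468,-5.0980,-0.3427
15,1.4073,-0.0297,-1.4017,4.8915,-3.0418,-3.5562,-0.2335,0.3844,0.2939,-9.7590,-5.2041,-0.3546
16,1.4559,-0.0599,-1.4367,4.8140,-2.9981,-3.4365,-0.2355,0.3803,0.2804,-10.0667,-5.2615,-0.3450
17,1.5036,-0.0896,-1.4705,4.7349,-2.9591,-3.3186,-0.2372,0.3761,0.2671,-10.2876,-5.2800,-0.3177
18,1.5505,-0.1190,-1.5031,4.6551,-2.9240,-3.2028,-0.2386,0.3716,0.2538,-10.4367,-5.2682,-0.2762
19,1.5967,-0.1481,-1.5345,4.5754,-2.8920,-3.0893,-0.2397,0.3670,0.2408,-10.5262,-5.2328,-0.2235
20,1.6420,-0.1768,-1.5649,4.4961,-2.8626,-2.9781,-0.2405,0.3623,0.2279,-10.5664,-5.1794,-0.1623
21,1.6866,-0.2053,-1.5941,4.4179,-2.8351,-2.8693,-0.2410,0.3574,0.2153,-10.5655,-5.1126,-0.0949
22,1.7304,-0.2335,-1.6222,4.3411,-2.8092,-2.7627,-0.2412,0.3524,0.2029,-10.5307,-5.0361,-0.0233
23,1.7734,-0.2615,-1.6493,4.2659,-2.7844,-2.6583,-0.2411,0.3474,0.1908,-10.4677,-4.9529,0.0508
24,1.8157,-0.2892,-1.6754,4.1926,-2.7605,-2.5559,-0.2408,0.3422,0.1789,-10.3814,-4.8652,0.1261
25,1.8573,-0.3167,-1.7004,4.1215,-2.7372,-2.4555,-0.2401,0.3371,0.1674,-10.2756,-4.7752,0.2013
26,1.8981,-0.3439,-1.7245,4.0528,-2.7145,-2.3569,-0.2393,0.3318,0.1560,-10.1539,-4.6842,0.2754
27,1.9383,-0.3709,-1.7476,3.9866,-2.6922,-2.2601,-0.2382,0.3266,0.1450,-10.0191,-4.5935,0.3477
28,1.9779,-0.3978,-1.7697,3.9231,-2.6703,-2.1648,-0.2368,0.3214,0.1343,-9.8735,-4.5040,0.4175
29,2.0168,-0.4243,-1.7909,3.8625,-2.6487,-2.0710,-0.2353,0.3162,0.1238,-9.7191,-4.4166,0.4842
30,2.0551,-0.4507,-1.8111,3.8047,-2.6275,-1.9785,-0.2336,0.3110,0.1136,-9.5577,-4.3317,0.5474
31,2.0929,-0.4769,-1.8304,3.7501,-2.6066,-1.8873,-0.2318,0.3058,0.1037,-9.3908,-4.2498,0.6068
32,2.1302,-0.5029,-1.8489,3.6985,-2.5861,-1.7973,-0.2297,0.3007,0.0941,-9.2195,-4.1712,0.6623
33,2.1669,-0.5286,-1.8664,3.6501,-2.5659,-1.7083,-0.2276,0.2956,0.0848,-9.0451,-4.0963,0.7135
34,2.2032,-0.5542,-1.8830,3.6048,-2.5460,-1.6203,-0.2253,0.2906,0.0757,-8.8684,-4.0253,0.7605
35,2.2390,-0.5795,-1.8988,3.5628,-2.5265,-1.5332,-0.2229,0.2857,0.0669,-8.6902,-3.9583,0.8031
36,2.2745,-0.6047,-1.9137,3.5239,-2.5072,-1.4470,-0.2205,0.2808,0.0583,-8.5112,-3.8954,0.8414
37,2.3095,-0.6297,-1.9277,3.4882,-2.4881,-1.3615,-0.2180,0.2760,0.0500,-8.3320,-3.8366,0.8754
38,2.3442,-0.6545,-1.9409,3.4556,-2.4691,-1.2769,-0.2154,0.2713,0.0419,-8.1531,-3.7822,0.9051
39,2.3787,-0.6791,-1.9532,3.4261,-2.4503,-1.1930,-0.2127,0.2667,0.0340,-7.9749,-3.7321,0.9306
40,2.4128,-0.7035,-1.9648,3.3996,-2.4315,-1.1098,-0.2100,0.2622,0.0264,-7.7978,-3.6863,0.9519
41,2.4467,-0.7277,-1.9754,3.3759,-2.4127,-1.0274,-0.2073,0.2577,0.0190,-7.6221,-3.6449,0.9692
42,2.4803,-0.7518,-1.9853,3.3550,-2.3939,-0.9456,-0.2046,0.2534,0.0118,-7.4479,-3.6078,0.9826
43,2.5138,-0.7756,-1.9943,3.3369,-2.3749,-0.8646,-0.2019,0.2491,0.0047,-7.2756,-3.5751,0.9921
44,2.5471,-0.7993,-2.0026,3.3213,-2.3558,-0.7843,-0.1992,0.2449,-0.0021,-7.1052,-3.5468,0.9979
45,2.5803,-0.8228,-2.0100,3.3082,-2.3366,-0.7048,-0.1965,0.2408,-0.0087,-6.9369,-3.5228,1.0000
46,2.6133,-0.8461,-2.0167,3.2975,-2.3173,-0.6260,-0.1938,0.2367,-0.0152,-6.7706,-3.5031,0.9985
47,2.6462,-0.8691,-2.0225,3.2889,-2.2979,-0.5479,-0.1911,0.2328,-0.0214,-6.6066,-3.4876,0.9936
48,2.6791,-0.8920,-2.0276,3.2825,-2.2785,-0.4707,-0.1885,0.2289,-0.0276,-6.4446,-3.4764,0.9854
49,2.7119,-0.9147,-2.0319,3.2781,-2.2592,-0.3942,-0.1859,0.2251,-0.0335,-6.2849,-3.4694,0.9739
50,2.7447,-0.9372,-2.0355,3.2755,-2.2399,-0.3186,-0.1833,0.2214,-0.0393,-6.1274,-3.4664,0.9593
51,2.7774,-0.9596,-2.0383,3.2745,-2.2208,-0.2438,-0.1808,0.2177,-0.0450,-5.9720,-3.4675,0.9417
52,2.8102,-0.9817,-2.0404,3.2752,-2.2020,-0.1699,-0.1784,0.2141,-0.0505,-5.8187,-3.4725,0.9212
53,2.8430,-1.0036,-2.0417,3.2773,-2.1836,-0.0970,-0.1760,0.2106,-0.0559,-5.6676,-3.4814,0.8980
54,2.8758,-1.0254,-2.0423,3.2805,-2.1653,-0.0252,-0.1737,0.2071,-0.0612,-5.5187,-3.4942,0.8727
55,2.9086,-1.0469,-2.0423,3.2805,-2.1377,0.0315,-0.1714,0.2037,-0.0663,-5.3734,-3.5160,0.8670
56,2.9414,-1.0682,-2.0417,3.2804,-2.1089,0.0821,-0.1692,0.2003,-0.0714,,,


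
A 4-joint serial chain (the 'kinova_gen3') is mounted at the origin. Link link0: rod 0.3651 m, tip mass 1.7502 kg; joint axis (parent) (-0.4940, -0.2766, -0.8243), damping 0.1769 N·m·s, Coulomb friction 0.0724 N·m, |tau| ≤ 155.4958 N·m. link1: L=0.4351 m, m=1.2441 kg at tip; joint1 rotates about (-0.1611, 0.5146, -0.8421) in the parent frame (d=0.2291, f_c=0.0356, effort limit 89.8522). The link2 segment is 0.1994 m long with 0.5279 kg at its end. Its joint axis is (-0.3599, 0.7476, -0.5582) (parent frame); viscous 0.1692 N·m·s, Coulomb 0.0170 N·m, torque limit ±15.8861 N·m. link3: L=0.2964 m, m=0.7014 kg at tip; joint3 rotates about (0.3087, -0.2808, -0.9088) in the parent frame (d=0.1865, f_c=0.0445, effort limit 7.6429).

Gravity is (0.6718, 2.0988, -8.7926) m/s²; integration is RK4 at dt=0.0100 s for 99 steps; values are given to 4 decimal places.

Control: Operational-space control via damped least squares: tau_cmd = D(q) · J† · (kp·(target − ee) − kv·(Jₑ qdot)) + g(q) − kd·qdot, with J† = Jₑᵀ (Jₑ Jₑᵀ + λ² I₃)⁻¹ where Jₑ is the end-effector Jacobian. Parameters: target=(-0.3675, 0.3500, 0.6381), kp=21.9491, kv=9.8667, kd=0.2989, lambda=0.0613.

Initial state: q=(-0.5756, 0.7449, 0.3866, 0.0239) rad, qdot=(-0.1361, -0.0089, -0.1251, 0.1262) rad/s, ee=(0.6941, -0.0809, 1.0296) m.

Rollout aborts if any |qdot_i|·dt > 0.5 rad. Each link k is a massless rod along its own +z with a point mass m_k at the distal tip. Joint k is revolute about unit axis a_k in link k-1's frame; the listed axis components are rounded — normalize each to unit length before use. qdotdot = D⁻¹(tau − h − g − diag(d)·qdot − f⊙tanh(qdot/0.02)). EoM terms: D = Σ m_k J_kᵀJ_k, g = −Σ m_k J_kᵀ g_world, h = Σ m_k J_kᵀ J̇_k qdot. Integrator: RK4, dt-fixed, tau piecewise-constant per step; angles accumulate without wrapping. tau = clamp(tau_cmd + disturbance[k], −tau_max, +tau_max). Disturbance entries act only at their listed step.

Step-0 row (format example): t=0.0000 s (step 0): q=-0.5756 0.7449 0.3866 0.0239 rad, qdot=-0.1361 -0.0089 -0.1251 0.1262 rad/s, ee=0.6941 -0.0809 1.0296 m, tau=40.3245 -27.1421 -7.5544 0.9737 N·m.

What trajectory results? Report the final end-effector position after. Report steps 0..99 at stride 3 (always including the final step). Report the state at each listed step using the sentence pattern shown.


t=0.0300 s (step 3): q=-0.5370 0.7233 0.4349 0.0047 rad, qdot=2.5519 -1.3301 3.0551 -1.2019 rad/s, ee=0.6859 -0.0790 1.0290 m, tau=30.2714 -21.3136 -7.0330 1.1652 N·m.
t=0.0600 s (step 6): q=-0.4360 0.6671 0.5540 -0.0389 rad, qdot=3.9933 -2.4036 4.6823 -1.6225 rad/s, ee=0.6616 -0.0752 1.0280 m, tau=19.7360 -15.2302 -5.8589 1.0293 N·m.
t=0.0900 s (step 9): q=-0.3074 0.5820 0.7038 -0.0876 rad, qdot=4.4810 -3.2167 5.1763 -1.5371 rad/s, ee=0.6234 -0.0688 1.0284 m, tau=11.5866 -9.8714 -4.4694 0.7797 N·m.
t=0.1200 s (step 12): q=-0.1715 0.4782 0.8577 -0.1290 rad, qdot=4.5449 -3.6523 5.0259 -1.1960 rad/s, ee=0.5752 -0.0570 1.0304 m, tau=6.2508 -5.8187 -3.2033 0.5372 N·m.
t=0.1500 s (step 15): q=-0.0360 0.3659 1.0026 -0.1594 rad, qdot=4.4807 -3.8068 4.6263 -0.8275 rad/s, ee=0.5223 -0.0379 1.0332 m, tau=3.0817 -2.8842 -2.1766 0.3605 N·m.
t=0.1800 s (step 18): q=0.0975 0.2518 1.1347 -0.1793 rad, qdot=4.4282 -3.7767 4.1860 -0.5066 rad/s, ee=0.4686 -0.0113 1.0353 m, tau=1.4695 -0.6957 -1.3770 0.2429 N·m.
t=0.2100 s (step 21): q=0.2305 0.1408 1.2541 -0.1904 rad, qdot=4.4569 -3.6151 3.7916 -0.2373 rad/s, ee=0.4170 0.0217 1.0353 m, tau=0.9647 1.0693 -0.7496 0.1591 N·m.
t=0.2400 s (step 24): q=0.3660 0.0361 1.3629 -0.1940 rad, qdot=4.5957 -3.3561 3.4750 -0.0189 rad/s, ee=0.3692 0.0598 1.0319 m, tau=1.0646 2.6455 -0.2289 0.0897 N·m.
t=0.2700 s (step 27): q=0.5073 -0.0598 1.4631 -0.1935 rad, qdot=4.8368 -3.0318 3.2245 0.0496 rad/s, ee=0.3268 0.1016 1.0242 m, tau=1.1090 4.1649 0.2539 0.0566 N·m.
t=0.3000 s (step 30): q=0.6568 -0.1456 1.5575 -0.1908 rad, qdot=5.1285 -2.6978 3.0941 0.1496 rad/s, ee=0.2904 0.1458 1.0116 m, tau=0.2451 5.6293 0.7412 -0.0050 N·m.
t=0.3300 s (step 33): q=0.8148 -0.2217 1.6495 -0.1853 rad, qdot=5.3986 -2.3833 3.0498 0.2036 rad/s, ee=0.2607 0.1905 0.9937 m, tau=-1.4805 6.9971 1.2392 -0.0738 N·m.
t=0.3600 s (step 36): q=0.9800 -0.2886 1.7409 -0.1794 rad, qdot=5.6084 -2.0785 3.0519 0.1695 rad/s, ee=0.2376 0.2338 0.9709 m, tau=-3.4466 8.2304 1.7018 -0.1315 N·m.
t=0.3900 s (step 39): q=1.1506 -0.3460 1.8327 -0.1759 rad, qdot=5.7564 -1.7433 3.0680 0.0553 rad/s, ee=0.2204 0.2739 0.9437 m, tau=-5.2824 9.2782 2.0608 -0.1687 N·m.
t=0.4200 s (step 42): q=1.3247 -0.3925 1.9250 -0.1758 rad, qdot=5.8363 -1.3436 3.0903 -0.0278 rad/s, ee=0.2072 0.3090 0.9134 m, tau=-7.6759 9.9783 2.2622 -0.2070 N·m.
t=0.4500 s (step 45): q=1.4994 -0.4259 2.0174 -0.1782 rad, qdot=5.7792 -0.8786 3.0538 -0.1814 rad/s, ee=0.1954 0.3389 0.8815 m, tau=-11.6224 10.0820 2.2759 -0.2011 N·m.
t=0.4800 s (step 48): q=1.6689 -0.4450 2.1073 -0.1869 rad, qdot=5.4814 -0.3932 2.9236 -0.3829 rad/s, ee=0.1829 0.3641 0.8491 m, tau=-16.7870 9.4620 2.0515 -0.1380 N·m.
t=0.5100 s (step 51): q=1.8252 -0.4499 2.1919 -0.2005 rad, qdot=4.8959 0.0625 2.7070 -0.5047 rad/s, ee=0.1683 0.3860 0.8173 m, tau=-21.2468 8.3122 1.5418 -0.0523 N·m.
t=0.5400 s (step 54): q=1.9603 -0.4421 2.2689 -0.2164 rad, qdot=4.0900 0.4531 2.4215 -0.5345 rad/s, ee=0.1514 0.4055 0.7868 m, tau=-23.5124 6.9880 0.7994 0.0455 N·m.
t=0.5700 s (step 57): q=2.0696 -0.4235 2.3366 -0.2321 rad, qdot=3.1935 0.7817 2.0872 -0.4959 rad/s, ee=0.1328 0.4230 0.7586 m, tau=-23.5183 5.7358 -0.0302 0.1455 N·m.
t=0.6000 s (step 60): q=2.1522 -0.3961 2.3941 -0.2461 rad, qdot=2.3215 1.0307 1.7519 -0.4208 rad/s, ee=0.1132 0.4382 0.7333 m, tau=-22.0163 4.6901 -0.8081 0.2387 N·m.
t=0.6300 s (step 63): q=2.2099 -0.3626 2.4420 -0.2575 rad, qdot=1.5433 1.1926 1.4536 -0.3355 rad/s, ee=0.0930 0.4507 0.7114 m, tau=-19.7981 3.8822 -1.4546 0.3204 N·m.
t=0.6600 s (step 66): q=2.2461 -0.3254 2.4818 -0.2665 rad, qdot=0.8876 1.2741 1.2121 -0.2552 rad/s, ee=0.0726 0.4603 0.6929 m, tau=-17.4246 3.2868 -1.9486 0.3890 N·m.
t=0.6900 s (step 69): q=2.2645 -0.2868 2.5153 -0.2731 rad, qdot=0.3566 1.2915 1.0305 -0.1857 rad/s, ee=0.0519 0.4668 0.6777 m, tau=-15.2133 2.8587 -2.3037 0.4455 N·m.
t=0.7200 s (step 72): q=2.2687 -0.2484 2.5441 -0.2778 rad, qdot=-0.0589 1.2651 0.9006 -0.1294 rad/s, ee=0.0313 0.4703 0.6655 m, tau=-13.3129 2.5538 -2.5466 0.4919 N·m.
t=0.7500 s (step 75): q=2.2620 -0.2111 2.5696 -0.2811 rad, qdot=-0.3703 1.2160 0.8081 -0.0849 rad/s, ee=0.0107 0.4714 0.6558 m, tau=-11.7874 2.3364 -2.7053 0.5300 N·m.
t=0.7800 s (step 78): q=2.2473 -0.1755 2.5928 -0.2830 rad, qdot=-0.6010 1.1551 0.7430 -0.0491 rad/s, ee=-0.0095 0.4702 0.6483 m, tau=-10.5830 2.1778 -2.8033 0.5613 N·m.
t=0.8100 s (step 81): q=2.2267 -0.1418 2.6143 -0.2841 rad, qdot=-0.7657 1.0926 0.6931 -0.0278 rad/s, ee=-0.0293 0.4671 0.6424 m, tau=-9.6592 2.0596 -2.8578 0.5896 N·m.
t=0.8400 s (step 84): q=2.2019 -0.1099 2.6345 -0.2848 rad, qdot=-0.8770 1.0353 0.6497 -0.0236 rad/s, ee=-0.0485 0.4625 0.6378 m, tau=-8.9704 1.9686 -2.8821 0.6175 N·m.
t=0.8700 s (step 87): q=2.1745 -0.0796 2.6534 -0.2853 rad, qdot=-0.9459 0.9867 0.6076 -0.0333 rad/s, ee=-0.0669 0.4568 0.6343 m, tau=-8.4737 1.8948 -2.8860 0.6451 N·m.
t=0.9000 s (step 90): q=2.1455 -0.0506 2.6712 -0.2857 rad, qdot=-0.9824 0.9472 0.5694 -0.0315 rad/s, ee=-0.0845 0.4502 0.6314 m, tau=-8.1344 1.8287 -2.8769 0.6651 N·m.
t=0.9300 s (step 93): q=2.1158 -0.0227 2.6878 -0.2861 rad, qdot=-0.9941 0.9155 0.5320 -0.0277 rad/s, ee=-0.1011 0.4430 0.6292 m, tau=-7.9142 1.7683 -2.8600 0.6814 N·m.
t=0.9600 s (step 96): q=2.0860 0.0044 2.7033 -0.2863 rad, qdot=-0.9875 0.8903 0.4952 -0.0219 rad/s, ee=-0.1168 0.4355 0.6273 m, tau=-7.7839 1.7116 -2.8386 0.6946 N·m.
t=0.9900 s (step 99): q=2.0566 0.0308 2.7178 -0.2863 rad, qdot=-0.9674 0.8699 0.4590 -0.0149 rad/s, ee=-0.1316 0.4278 0.6258 m.
final ee position (m): -0.1316 0.4278 0.6258
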